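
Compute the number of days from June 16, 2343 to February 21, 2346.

981

June 16, 2343 → June 16, 2344: 366 days (2344 is a leap year).
June 16, 2344 → June 16, 2345: 365 days.
June 2345: 30 − 16 = 14 days remain.
Then July (31), August (31), September (30), October (31), November (30), December (31), January (31): 31 + 31 + 30 + 31 + 30 + 31 + 31 = 215 days.
February 1–21, 2346: 21 days (2346 is not a leap year).
Residual: 250 days.
Total: 981 days.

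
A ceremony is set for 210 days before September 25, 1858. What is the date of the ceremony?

February 27, 1858

Count 210 days before September 25, 1858:
February 1858: 28 − 27 = 1 day remains (1858 is not a leap year, so February has 28 days).
Then March (31), April (30), May (31), June (30), July (31), August (31): 31 + 30 + 31 + 30 + 31 + 31 = 184 days.
September 1–25, 1858: 25 days.
Total: 1 + 184 + 25 = 210 days.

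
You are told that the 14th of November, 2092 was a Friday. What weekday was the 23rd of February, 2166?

From November 14, 2092 to November 14, 2165: 73 years, of which 17 contain a Feb 29 — 56×365 + 17×366 = 26662 days.
(2100 is not a leap year (divisible by 100 but not 400).)
November 2165: 30 − 14 = 16 days remain.
Then December (31), January (31): 31 + 31 = 62 days.
February 1–23, 2166: 23 days (2166 is not a leap year).
Residual: 101 days.
Total: 26763 days.
26763 mod 7 = 2, so 2 days after Friday is Sunday.

Sunday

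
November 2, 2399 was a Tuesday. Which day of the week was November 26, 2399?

Within November 2399: 26 − 2 = 24 days.
24 mod 7 = 3, so 3 days after Tuesday is Friday.

Friday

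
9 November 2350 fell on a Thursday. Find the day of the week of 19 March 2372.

Day-of-year of November 9, 2350: 313.
Day-of-year of March 19, 2372: 79.
2350 has 365 days, so 365 − 313 = 52 days remain in 2350.
Full years 2351–2371: 16 common + 5 leap = 16×365 + 5×366 = 7670 days.
Total: 52 + 7670 + 79 = 7801 days.
7801 mod 7 = 3, so 3 days after Thursday is Sunday.

Sunday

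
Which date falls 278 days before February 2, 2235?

April 30, 2234

Count 278 days before February 2, 2235:
April 2234: 30 − 30 = 0 days remain.
Then 9 full months totalling 276 days.
February 1–2, 2235: 2 days (2235 is not a leap year).
Residual: 278 days.
Total: 278 days.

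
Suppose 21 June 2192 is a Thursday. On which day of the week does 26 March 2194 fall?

Wednesday

June 2192: 30 − 21 = 9 days remain.
Then 20 full months totalling 608 days.
March 1–26, 2194: 26 days.
Total: 9 + 608 + 26 = 643 days.
643 mod 7 = 6, so 6 days after Thursday is Wednesday.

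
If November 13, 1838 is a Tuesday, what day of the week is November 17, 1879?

From November 13, 1838 to November 13, 1879: 41 years, of which 10 contain a Feb 29 — 31×365 + 10×366 = 14975 days.
Within November 1879: 17 − 13 = 4 days.
Total: 14979 days.
14979 mod 7 = 6, so 6 days after Tuesday is Monday.

Monday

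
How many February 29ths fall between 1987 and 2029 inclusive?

Years divisible by 4 in [1987, 2029]: 1988, 1992, 1996, 2000, 2004, 2008, 2012, 2016, 2020, 2024, 2028.
2000 is divisible by 400, so still leap.
No century exceptions apply. Count: 11.

11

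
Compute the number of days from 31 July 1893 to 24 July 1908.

5471

Day-of-year of July 31, 1893: 212.
Day-of-year of July 24, 1908: 206.
1893 has 365 days, so 365 − 212 = 153 days remain in 1893.
Full years 1894–1907: 12 common + 2 leap = 12×365 + 2×366 = 5112 days.
Total: 153 + 5112 + 206 = 5471 days.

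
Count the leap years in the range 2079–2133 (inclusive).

Years divisible by 4: 2080, 2084, …, 2132 — 14 in all.
Of these, 2100 is divisible by 100 but not 400, so not leap.
Leap years: 14 − 1 = 13.

13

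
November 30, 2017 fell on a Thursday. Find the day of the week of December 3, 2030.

Tuesday

Day-of-year of November 30, 2017: 334.
Day-of-year of December 3, 2030: 337.
2017 has 365 days, so 365 − 334 = 31 days remain in 2017.
Full years 2018–2029: 9 common + 3 leap = 9×365 + 3×366 = 4383 days.
Total: 31 + 4383 + 337 = 4751 days.
4751 mod 7 = 5, so 5 days after Thursday is Tuesday.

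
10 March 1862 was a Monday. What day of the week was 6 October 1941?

From March 10, 1862 to March 10, 1941: 79 years, of which 19 contain a Feb 29 — 60×365 + 19×366 = 28854 days.
(1900 is not a leap year (divisible by 100 but not 400).)
March 1941: 31 − 10 = 21 days remain.
Then April (30), May (31), June (30), July (31), August (31), September (30): 30 + 31 + 30 + 31 + 31 + 30 = 183 days.
October 1–6, 1941: 6 days.
Residual: 210 days.
Total: 29064 days.
29064 is a multiple of 7, so 6 October 1941 falls on the same weekday: Monday.

Monday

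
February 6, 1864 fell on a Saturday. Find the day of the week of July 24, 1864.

February 1864: 29 − 6 = 23 days remain (1864 is a leap year, so February has 29 days).
Then March (31), April (30), May (31), June (30): 31 + 30 + 31 + 30 = 122 days.
July 1–24, 1864: 24 days.
Total: 23 + 122 + 24 = 169 days.
169 mod 7 = 1, so 1 day after Saturday is Sunday.

Sunday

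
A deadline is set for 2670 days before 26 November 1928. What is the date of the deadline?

5 August 1921

Count 2670 days before November 26, 1928:
Day-of-year of August 5, 1921: 217.
Day-of-year of November 26, 1928: 331.
1921 has 365 days, so 365 − 217 = 148 days remain in 1921.
Full years: 1922: 365; 1923: 365; 1924: 366; 1925: 365; 1926: 365; 1927: 365. Sum = 2191.
Total: 148 + 2191 + 331 = 2670 days.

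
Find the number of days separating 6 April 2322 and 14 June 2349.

From April 6, 2322 to April 6, 2349: 27 years, of which 7 contain a Feb 29 — 20×365 + 7×366 = 9862 days.
April 2349: 30 − 6 = 24 days remain.
Then May (31): 31 days.
June 1–14, 2349: 14 days.
Residual: 69 days.
Total: 9931 days.

9931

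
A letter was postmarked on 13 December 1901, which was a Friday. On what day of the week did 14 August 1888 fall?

Count forward from the earlier date (August 14, 1888) to the later (December 13, 1901):
Day-of-year of August 14, 1888: 227.
Day-of-year of December 13, 1901: 347.
1888 has 366 days, so 366 − 227 = 139 days remain in 1888.
Full years 1889–1900: 10 common + 2 leap = 10×365 + 2×366 = 4382 days.
Total: 139 + 4382 + 347 = 4868 days.
4868 mod 7 = 3, so 3 days before Friday is Tuesday.

Tuesday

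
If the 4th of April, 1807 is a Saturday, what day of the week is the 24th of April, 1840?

Friday

From April 4, 1807 to April 4, 1840: 33 years, of which 9 contain a Feb 29 — 24×365 + 9×366 = 12054 days.
Within April 1840: 24 − 4 = 20 days.
Total: 12074 days.
12074 mod 7 = 6, so 6 days after Saturday is Friday.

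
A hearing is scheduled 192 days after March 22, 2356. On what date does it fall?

September 30, 2356

Count 192 days after March 22, 2356:
March 2356: 31 − 22 = 9 days remain.
Then April (30), May (31), June (30), July (31), August (31): 30 + 31 + 30 + 31 + 31 = 153 days.
September 1–30, 2356: 30 days.
Total: 9 + 153 + 30 = 192 days.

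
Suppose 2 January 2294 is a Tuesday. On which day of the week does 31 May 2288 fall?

Thursday

Count forward from the earlier date (May 31, 2288) to the later (January 2, 2294):
Day-of-year of May 31, 2288: 152.
Day-of-year of January 2, 2294: 2.
2288 has 366 days, so 366 − 152 = 214 days remain in 2288.
Full years: 2289: 365; 2290: 365; 2291: 365; 2292: 366; 2293: 365. Sum = 1826.
Total: 214 + 1826 + 2 = 2042 days.
2042 mod 7 = 5, so 5 days before Tuesday is Thursday.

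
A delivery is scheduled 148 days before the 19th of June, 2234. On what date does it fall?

the 22nd of January, 2234

Count 148 days before June 19, 2234:
January 2234: 31 − 22 = 9 days remain.
Then February 2234 (28), March (31), April (30), May (31): 28 + 31 + 30 + 31 = 120 days.
June 1–19, 2234: 19 days.
Total: 9 + 120 + 19 = 148 days.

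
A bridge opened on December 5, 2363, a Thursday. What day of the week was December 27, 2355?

Count forward from the earlier date (December 27, 2355) to the later (December 5, 2363):
From December 27, 2355 to December 27, 2362: 7 years, of which 2 contain a Feb 29 — 5×365 + 2×366 = 2557 days.
December 2362: 31 − 27 = 4 days remain.
Then 11 full months totalling 334 days.
December 1–5, 2363: 5 days.
Residual: 343 days.
Total: 2900 days.
2900 mod 7 = 2, so 2 days before Thursday is Tuesday.

Tuesday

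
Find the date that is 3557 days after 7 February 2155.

3 November 2164

Count 3557 days after February 7, 2155:
From February 7, 2155 to February 7, 2164: 9 years, of which 2 contain a Feb 29 — 7×365 + 2×366 = 3287 days.
February 2164: 29 − 7 = 22 days remain (2164 is a leap year, so February has 29 days).
Then March (31), April (30), May (31), June (30), July (31), August (31), September (30), October (31): 31 + 30 + 31 + 30 + 31 + 31 + 30 + 31 = 245 days.
November 1–3, 2164: 3 days.
Residual: 270 days.
Total: 3557 days.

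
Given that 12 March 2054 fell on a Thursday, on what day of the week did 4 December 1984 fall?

Tuesday

Count forward from the earlier date (December 4, 1984) to the later (March 12, 2054):
From December 4, 1984 to December 4, 2053: 69 years, of which 17 contain a Feb 29 — 52×365 + 17×366 = 25202 days.
(2000 is a leap year (divisible by 400).)
December 2053: 31 − 4 = 27 days remain.
Then January (31), February 2054 (28): 31 + 28 = 59 days.
March 1–12, 2054: 12 days.
Residual: 98 days.
Total: 25300 days.
25300 mod 7 = 2, so 2 days before Thursday is Tuesday.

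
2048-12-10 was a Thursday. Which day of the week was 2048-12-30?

Wednesday

Within December 2048: 30 − 10 = 20 days.
20 mod 7 = 6, so 6 days after Thursday is Wednesday.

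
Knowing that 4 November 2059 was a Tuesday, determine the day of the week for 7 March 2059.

Friday

Count forward from the earlier date (March 7, 2059) to the later (November 4, 2059):
March 2059: 31 − 7 = 24 days remain.
Then April (30), May (31), June (30), July (31), August (31), September (30), October (31): 30 + 31 + 30 + 31 + 31 + 30 + 31 = 214 days.
November 1–4, 2059: 4 days.
Total: 24 + 214 + 4 = 242 days.
242 mod 7 = 4, so 4 days before Tuesday is Friday.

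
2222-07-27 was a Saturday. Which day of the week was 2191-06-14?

Count forward from the earlier date (June 14, 2191) to the later (July 27, 2222):
From June 14, 2191 to June 14, 2222: 31 years, of which 7 contain a Feb 29 — 24×365 + 7×366 = 11322 days.
(2200 is not a leap year (divisible by 100 but not 400).)
June 2222: 30 − 14 = 16 days remain.
July 1–27, 2222: 27 days.
Residual: 43 days.
Total: 11365 days.
11365 mod 7 = 4, so 4 days before Saturday is Tuesday.

Tuesday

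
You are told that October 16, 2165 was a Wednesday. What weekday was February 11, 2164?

Saturday

Count forward from the earlier date (February 11, 2164) to the later (October 16, 2165):
February 2164: 29 − 11 = 18 days remain (2164 is a leap year, so February has 29 days).
Then 19 full months totalling 579 days.
October 1–16, 2165: 16 days.
Total: 18 + 579 + 16 = 613 days.
613 mod 7 = 4, so 4 days before Wednesday is Saturday.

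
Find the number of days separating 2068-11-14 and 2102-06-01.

Day-of-year of November 14, 2068: 319.
Day-of-year of June 1, 2102: 152.
2068 has 366 days, so 366 − 319 = 47 days remain in 2068.
Full years 2069–2101: 26 common + 7 leap = 26×365 + 7×366 = 12052 days.
Total: 47 + 12052 + 152 = 12251 days.

12251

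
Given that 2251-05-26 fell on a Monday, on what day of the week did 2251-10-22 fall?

Wednesday

May 2251: 31 − 26 = 5 days remain.
Then June (30), July (31), August (31), September (30): 30 + 31 + 31 + 30 = 122 days.
October 1–22, 2251: 22 days.
Total: 5 + 122 + 22 = 149 days.
149 mod 7 = 2, so 2 days after Monday is Wednesday.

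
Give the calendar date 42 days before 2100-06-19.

2100-05-08

Count 42 days before June 19, 2100:
May 2100: 31 − 8 = 23 days remain.
June 1–19, 2100: 19 days.
Total: 23 + 19 = 42 days.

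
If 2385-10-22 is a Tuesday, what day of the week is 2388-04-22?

October 22, 2385 → October 22, 2386: 365 days.
October 22, 2386 → October 22, 2387: 365 days.
October 2387: 31 − 22 = 9 days remain.
Then November (30), December (31), January (31), February 2388 (29), March (31): 30 + 31 + 31 + 29 + 31 = 152 days.
April 1–22, 2388: 22 days.
Residual: 183 days.
Total: 913 days.
913 mod 7 = 3, so 3 days after Tuesday is Friday.

Friday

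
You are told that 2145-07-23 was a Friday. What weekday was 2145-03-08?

Monday

Count forward from the earlier date (March 8, 2145) to the later (July 23, 2145):
March 2145: 31 − 8 = 23 days remain.
Then April (30), May (31), June (30): 30 + 31 + 30 = 91 days.
July 1–23, 2145: 23 days.
Total: 23 + 91 + 23 = 137 days.
137 mod 7 = 4, so 4 days before Friday is Monday.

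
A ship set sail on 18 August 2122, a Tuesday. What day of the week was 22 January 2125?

Monday

Day-of-year of August 18, 2122: 230.
Day-of-year of January 22, 2125: 22.
2122 has 365 days, so 365 − 230 = 135 days remain in 2122.
Full years: 2123: 365; 2124: 366. Sum = 731.
Total: 135 + 731 + 22 = 888 days.
888 mod 7 = 6, so 6 days after Tuesday is Monday.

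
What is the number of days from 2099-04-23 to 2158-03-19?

From April 23, 2099 to April 23, 2157: 58 years, of which 14 contain a Feb 29 — 44×365 + 14×366 = 21184 days.
(2100 is not a leap year (divisible by 100 but not 400).)
April 2157: 30 − 23 = 7 days remain.
Then 10 full months totalling 304 days.
March 1–19, 2158: 19 days.
Residual: 330 days.
Total: 21514 days.

21514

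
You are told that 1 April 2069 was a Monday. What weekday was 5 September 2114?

Wednesday

Day-of-year of April 1, 2069: 91.
Day-of-year of September 5, 2114: 248.
2069 has 365 days, so 365 − 91 = 274 days remain in 2069.
Full years 2070–2113: 34 common + 10 leap = 34×365 + 10×366 = 16070 days.
Total: 274 + 16070 + 248 = 16592 days.
16592 mod 7 = 2, so 2 days after Monday is Wednesday.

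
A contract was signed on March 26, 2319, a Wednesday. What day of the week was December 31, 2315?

Friday

Count forward from the earlier date (December 31, 2315) to the later (March 26, 2319):
December 31, 2315 → December 31, 2316: 366 days (2316 is a leap year).
December 31, 2316 → December 31, 2317: 365 days.
December 31, 2317 → December 31, 2318: 365 days.
December 2318: 31 − 31 = 0 days remain.
Then January (31), February 2319 (28): 31 + 28 = 59 days.
March 1–26, 2319: 26 days.
Residual: 85 days.
Total: 1181 days.
1181 mod 7 = 5, so 5 days before Wednesday is Friday.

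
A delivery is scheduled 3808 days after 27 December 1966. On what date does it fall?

31 May 1977

Count 3808 days after December 27, 1966:
From December 27, 1966 to December 27, 1976: 10 years, of which 3 contain a Feb 29 — 7×365 + 3×366 = 3653 days.
December 1976: 31 − 27 = 4 days remain.
Then January (31), February 1977 (28), March (31), April (30): 31 + 28 + 31 + 30 = 120 days.
May 1–31, 1977: 31 days.
Residual: 155 days.
Total: 3808 days.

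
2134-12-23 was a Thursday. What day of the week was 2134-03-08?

Monday

Count forward from the earlier date (March 8, 2134) to the later (December 23, 2134):
March 2134: 31 − 8 = 23 days remain.
Then April (30), May (31), June (30), July (31), August (31), September (30), October (31), November (30): 30 + 31 + 30 + 31 + 31 + 30 + 31 + 30 = 244 days.
December 1–23, 2134: 23 days.
Total: 23 + 244 + 23 = 290 days.
290 mod 7 = 3, so 3 days before Thursday is Monday.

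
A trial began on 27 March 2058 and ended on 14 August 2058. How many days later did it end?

140

March 2058: 31 − 27 = 4 days remain.
Then April (30), May (31), June (30), July (31): 30 + 31 + 30 + 31 = 122 days.
August 1–14, 2058: 14 days.
Total: 4 + 122 + 14 = 140 days.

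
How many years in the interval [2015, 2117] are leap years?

25

Years divisible by 4: 2016, 2020, …, 2116 — 26 in all.
Of these, 2100 is divisible by 100 but not 400, so not leap.
Leap years: 26 − 1 = 25.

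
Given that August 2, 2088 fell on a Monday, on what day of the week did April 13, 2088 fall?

Tuesday

Count forward from the earlier date (April 13, 2088) to the later (August 2, 2088):
April 2088: 30 − 13 = 17 days remain.
Then May (31), June (30), July (31): 31 + 30 + 31 = 92 days.
August 1–2, 2088: 2 days.
Total: 17 + 92 + 2 = 111 days.
111 mod 7 = 6, so 6 days before Monday is Tuesday.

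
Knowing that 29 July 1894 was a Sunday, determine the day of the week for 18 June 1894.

Monday

Count forward from the earlier date (June 18, 1894) to the later (July 29, 1894):
June 1894: 30 − 18 = 12 days remain.
July 1–29, 1894: 29 days.
Total: 12 + 29 = 41 days.
41 mod 7 = 6, so 6 days before Sunday is Monday.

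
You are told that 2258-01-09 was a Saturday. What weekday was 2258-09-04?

Saturday

January 2258: 31 − 9 = 22 days remain.
Then February 2258 (28), March (31), April (30), May (31), June (30), July (31), August (31): 28 + 31 + 30 + 31 + 30 + 31 + 31 = 212 days.
September 1–4, 2258: 4 days.
Total: 22 + 212 + 4 = 238 days.
238 is a multiple of 7, so 2258-09-04 falls on the same weekday: Saturday.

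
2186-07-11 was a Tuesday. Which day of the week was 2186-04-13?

Thursday

Count forward from the earlier date (April 13, 2186) to the later (July 11, 2186):
April 2186: 30 − 13 = 17 days remain.
Then May (31), June (30): 31 + 30 = 61 days.
July 1–11, 2186: 11 days.
Total: 17 + 61 + 11 = 89 days.
89 mod 7 = 5, so 5 days before Tuesday is Thursday.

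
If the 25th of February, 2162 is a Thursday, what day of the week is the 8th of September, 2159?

Count forward from the earlier date (September 8, 2159) to the later (February 25, 2162):
Day-of-year of September 8, 2159: 251.
Day-of-year of February 25, 2162: 56.
2159 has 365 days, so 365 − 251 = 114 days remain in 2159.
Full years: 2160: 366; 2161: 365. Sum = 731.
Total: 114 + 731 + 56 = 901 days.
901 mod 7 = 5, so 5 days before Thursday is Saturday.

Saturday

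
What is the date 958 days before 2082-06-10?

2079-10-26

Count 958 days before June 10, 2082:
Day-of-year of October 26, 2079: 299.
Day-of-year of June 10, 2082: 161.
2079 has 365 days, so 365 − 299 = 66 days remain in 2079.
Full years: 2080: 366; 2081: 365. Sum = 731.
Total: 66 + 731 + 161 = 958 days.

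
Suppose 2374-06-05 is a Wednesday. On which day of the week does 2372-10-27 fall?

Friday

Count forward from the earlier date (October 27, 2372) to the later (June 5, 2374):
Day-of-year of October 27, 2372: 301.
Day-of-year of June 5, 2374: 156.
2372 has 366 days, so 366 − 301 = 65 days remain in 2372.
Full years: 2373: 365. Sum = 365.
Total: 65 + 365 + 156 = 586 days.
586 mod 7 = 5, so 5 days before Wednesday is Friday.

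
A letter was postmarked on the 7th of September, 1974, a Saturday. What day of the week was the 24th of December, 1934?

Monday

Count forward from the earlier date (December 24, 1934) to the later (September 7, 1974):
From December 24, 1934 to December 24, 1973: 39 years, of which 10 contain a Feb 29 — 29×365 + 10×366 = 14245 days.
December 1973: 31 − 24 = 7 days remain.
Then January (31), February 1974 (28), March (31), April (30), May (31), June (30), July (31), August (31): 31 + 28 + 31 + 30 + 31 + 30 + 31 + 31 = 243 days.
September 1–7, 1974: 7 days.
Residual: 257 days.
Total: 14502 days.
14502 mod 7 = 5, so 5 days before Saturday is Monday.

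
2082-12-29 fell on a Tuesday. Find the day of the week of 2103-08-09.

Thursday

Day-of-year of December 29, 2082: 363.
Day-of-year of August 9, 2103: 221.
2082 has 365 days, so 365 − 363 = 2 days remain in 2082.
Full years 2083–2102: 16 common + 4 leap = 16×365 + 4×366 = 7304 days.
Total: 2 + 7304 + 221 = 7527 days.
7527 mod 7 = 2, so 2 days after Tuesday is Thursday.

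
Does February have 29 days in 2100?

No

2100 is not a leap year (divisible by 100 but not 400).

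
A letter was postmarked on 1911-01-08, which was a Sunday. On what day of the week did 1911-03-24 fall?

Friday

January 1911: 31 − 8 = 23 days remain.
Then February 1911 (28): 28 days.
March 1–24, 1911: 24 days.
Total: 23 + 28 + 24 = 75 days.
75 mod 7 = 5, so 5 days after Sunday is Friday.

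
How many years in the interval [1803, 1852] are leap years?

13

Years divisible by 4: 1804, 1808, …, 1852 — 13 in all.
No century exceptions apply. Count: 13.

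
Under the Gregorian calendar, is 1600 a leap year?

1600 is a leap year (divisible by 400).

Yes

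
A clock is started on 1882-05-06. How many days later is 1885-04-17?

May 6, 1882 → May 6, 1883: 365 days.
May 6, 1883 → May 6, 1884: 366 days (1884 is a leap year).
May 1884: 31 − 6 = 25 days remain.
Then 10 full months totalling 304 days.
April 1–17, 1885: 17 days.
Residual: 346 days.
Total: 1077 days.

1077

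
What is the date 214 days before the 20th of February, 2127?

the 21st of July, 2126

Count 214 days before February 20, 2127:
July 2126: 31 − 21 = 10 days remain.
Then August (31), September (30), October (31), November (30), December (31), January (31): 31 + 30 + 31 + 30 + 31 + 31 = 184 days.
February 1–20, 2127: 20 days (2127 is not a leap year).
Residual: 214 days.
Total: 214 days.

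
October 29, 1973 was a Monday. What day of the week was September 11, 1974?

Wednesday

Day-of-year of October 29, 1973: 302.
Day-of-year of September 11, 1974: 254.
1973 has 365 days, so 365 − 302 = 63 days remain in 1973.
Total: 63 + 254 = 317 days.
317 mod 7 = 2, so 2 days after Monday is Wednesday.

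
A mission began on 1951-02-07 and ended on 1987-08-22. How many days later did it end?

13345

Day-of-year of February 7, 1951: 38.
Day-of-year of August 22, 1987: 234.
1951 has 365 days, so 365 − 38 = 327 days remain in 1951.
Full years 1952–1986: 26 common + 9 leap = 26×365 + 9×366 = 12784 days.
Total: 327 + 12784 + 234 = 13345 days.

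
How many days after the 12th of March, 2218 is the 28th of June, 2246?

10335

From March 12, 2218 to March 12, 2246: 28 years, of which 7 contain a Feb 29 — 21×365 + 7×366 = 10227 days.
March 2246: 31 − 12 = 19 days remain.
Then April (30), May (31): 30 + 31 = 61 days.
June 1–28, 2246: 28 days.
Residual: 108 days.
Total: 10335 days.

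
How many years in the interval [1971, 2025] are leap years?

14

Years divisible by 4: 1972, 1976, …, 2024 — 14 in all.
2000 is divisible by 400, so still leap.
No century exceptions apply. Count: 14.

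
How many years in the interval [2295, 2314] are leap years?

4

Years divisible by 4 in [2295, 2314]: 2296, 2300, 2304, 2308, 2312.
Of these, 2300 is divisible by 100 but not 400, so not leap.
Leap years: 5 − 1 = 4.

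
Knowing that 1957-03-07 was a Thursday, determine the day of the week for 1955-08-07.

Count forward from the earlier date (August 7, 1955) to the later (March 7, 1957):
Day-of-year of August 7, 1955: 219.
Day-of-year of March 7, 1957: 66.
1955 has 365 days, so 365 − 219 = 146 days remain in 1955.
Full years: 1956: 366. Sum = 366.
Total: 146 + 366 + 66 = 578 days.
578 mod 7 = 4, so 4 days before Thursday is Sunday.

Sunday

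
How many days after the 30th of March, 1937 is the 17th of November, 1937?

March 1937: 31 − 30 = 1 day remains.
Then April (30), May (31), June (30), July (31), August (31), September (30), October (31): 30 + 31 + 30 + 31 + 31 + 30 + 31 = 214 days.
November 1–17, 1937: 17 days.
Total: 1 + 214 + 17 = 232 days.

232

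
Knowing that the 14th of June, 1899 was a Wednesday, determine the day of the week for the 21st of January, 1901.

Monday

June 1899: 30 − 14 = 16 days remain.
Then 18 full months totalling 549 days.
January 1–21, 1901: 21 days.
Total: 16 + 549 + 21 = 586 days.
586 mod 7 = 5, so 5 days after Wednesday is Monday.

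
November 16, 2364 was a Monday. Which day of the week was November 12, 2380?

Wednesday

From November 16, 2364 to November 16, 2379: 15 years, of which 3 contain a Feb 29 — 12×365 + 3×366 = 5478 days.
November 2379: 30 − 16 = 14 days remain.
Then 11 full months totalling 336 days.
November 1–12, 2380: 12 days.
Residual: 362 days.
Total: 5840 days.
5840 mod 7 = 2, so 2 days after Monday is Wednesday.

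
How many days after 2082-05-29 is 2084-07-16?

May 29, 2082 → May 29, 2083: 365 days.
May 29, 2083 → May 29, 2084: 366 days (2084 is a leap year).
May 2084: 31 − 29 = 2 days remain.
Then June (30): 30 days.
July 1–16, 2084: 16 days.
Residual: 48 days.
Total: 779 days.

779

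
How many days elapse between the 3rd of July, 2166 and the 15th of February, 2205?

From July 3, 2166 to July 3, 2204: 38 years, of which 9 contain a Feb 29 — 29×365 + 9×366 = 13879 days.
(2200 is not a leap year (divisible by 100 but not 400).)
July 2204: 31 − 3 = 28 days remain.
Then August (31), September (30), October (31), November (30), December (31), January (31): 31 + 30 + 31 + 30 + 31 + 31 = 184 days.
February 1–15, 2205: 15 days (2205 is not a leap year).
Residual: 227 days.
Total: 14106 days.

14106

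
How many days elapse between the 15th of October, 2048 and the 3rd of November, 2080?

11707

Day-of-year of October 15, 2048: 289.
Day-of-year of November 3, 2080: 308.
2048 has 366 days, so 366 − 289 = 77 days remain in 2048.
Full years 2049–2079: 24 common + 7 leap = 24×365 + 7×366 = 11322 days.
Total: 77 + 11322 + 308 = 11707 days.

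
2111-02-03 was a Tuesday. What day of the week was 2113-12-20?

Wednesday

February 3, 2111 → February 3, 2112: 365 days.
February 3, 2112 → February 3, 2113: 366 days (2112 is a leap year).
February 2113: 28 − 3 = 25 days remain (2113 is not a leap year, so February has 28 days).
Then 9 full months totalling 275 days.
December 1–20, 2113: 20 days.
Residual: 320 days.
Total: 1051 days.
1051 mod 7 = 1, so 1 day after Tuesday is Wednesday.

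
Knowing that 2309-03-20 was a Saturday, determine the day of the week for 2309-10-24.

Sunday

March 2309: 31 − 20 = 11 days remain.
Then April (30), May (31), June (30), July (31), August (31), September (30): 30 + 31 + 30 + 31 + 31 + 30 = 183 days.
October 1–24, 2309: 24 days.
Total: 11 + 183 + 24 = 218 days.
218 mod 7 = 1, so 1 day after Saturday is Sunday.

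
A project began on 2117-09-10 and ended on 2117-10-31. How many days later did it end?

51

September 2117: 30 − 10 = 20 days remain.
October 1–31, 2117: 31 days.
Total: 20 + 31 = 51 days.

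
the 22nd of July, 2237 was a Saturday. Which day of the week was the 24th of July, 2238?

Day-of-year of July 22, 2237: 203.
Day-of-year of July 24, 2238: 205.
2237 has 365 days, so 365 − 203 = 162 days remain in 2237.
Total: 162 + 205 = 367 days.
367 mod 7 = 3, so 3 days after Saturday is Tuesday.

Tuesday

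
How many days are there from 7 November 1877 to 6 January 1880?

790

November 7, 1877 → November 7, 1878: 365 days.
November 7, 1878 → November 7, 1879: 365 days.
November 1879: 30 − 7 = 23 days remain.
Then December (31): 31 days.
January 1–6, 1880: 6 days.
Residual: 60 days.
Total: 790 days.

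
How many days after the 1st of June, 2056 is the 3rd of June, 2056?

2

Within June 2056: 3 − 1 = 2 days.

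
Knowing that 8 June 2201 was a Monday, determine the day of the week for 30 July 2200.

Wednesday

Count forward from the earlier date (July 30, 2200) to the later (June 8, 2201):
July 2200: 31 − 30 = 1 day remains.
Then 10 full months totalling 304 days.
June 1–8, 2201: 8 days.
Residual: 313 days.
Total: 313 days.
313 mod 7 = 5, so 5 days before Monday is Wednesday.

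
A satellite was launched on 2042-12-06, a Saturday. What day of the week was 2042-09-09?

Tuesday

Count forward from the earlier date (September 9, 2042) to the later (December 6, 2042):
September 2042: 30 − 9 = 21 days remain.
Then October (31), November (30): 31 + 30 = 61 days.
December 1–6, 2042: 6 days.
Total: 21 + 61 + 6 = 88 days.
88 mod 7 = 4, so 4 days before Saturday is Tuesday.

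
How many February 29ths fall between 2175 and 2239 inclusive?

Years divisible by 4: 2176, 2180, …, 2236 — 16 in all.
Of these, 2200 is divisible by 100 but not 400, so not leap.
Leap years: 16 − 1 = 15.

15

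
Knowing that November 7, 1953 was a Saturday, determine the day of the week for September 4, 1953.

Friday

Count forward from the earlier date (September 4, 1953) to the later (November 7, 1953):
September 1953: 30 − 4 = 26 days remain.
Then October (31): 31 days.
November 1–7, 1953: 7 days.
Total: 26 + 31 + 7 = 64 days.
64 mod 7 = 1, so 1 day before Saturday is Friday.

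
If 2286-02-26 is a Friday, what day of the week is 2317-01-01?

Monday

Day-of-year of February 26, 2286: 57.
Day-of-year of January 1, 2317: 1.
2286 has 365 days, so 365 − 57 = 308 days remain in 2286.
Full years 2287–2316: 23 common + 7 leap = 23×365 + 7×366 = 10957 days.
Total: 308 + 10957 + 1 = 11266 days.
11266 mod 7 = 3, so 3 days after Friday is Monday.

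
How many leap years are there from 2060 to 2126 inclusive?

16

Years divisible by 4: 2060, 2064, …, 2124 — 17 in all.
Of these, 2100 is divisible by 100 but not 400, so not leap.
Leap years: 17 − 1 = 16.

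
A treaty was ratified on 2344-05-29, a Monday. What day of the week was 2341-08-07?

Thursday

Count forward from the earlier date (August 7, 2341) to the later (May 29, 2344):
August 7, 2341 → August 7, 2342: 365 days.
August 7, 2342 → August 7, 2343: 365 days.
August 2343: 31 − 7 = 24 days remain.
Then September (30), October (31), November (30), December (31), January (31), February 2344 (29), March (31), April (30): 30 + 31 + 30 + 31 + 31 + 29 + 31 + 30 = 243 days.
May 1–29, 2344: 29 days.
Residual: 296 days.
Total: 1026 days.
1026 mod 7 = 4, so 4 days before Monday is Thursday.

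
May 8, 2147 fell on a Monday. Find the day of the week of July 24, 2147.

May 2147: 31 − 8 = 23 days remain.
Then June (30): 30 days.
July 1–24, 2147: 24 days.
Total: 23 + 30 + 24 = 77 days.
77 is a multiple of 7, so July 24, 2147 falls on the same weekday: Monday.

Monday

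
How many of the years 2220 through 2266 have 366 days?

Years divisible by 4 in [2220, 2266]: 2220, 2224, 2228, 2232, 2236, 2240, 2244, 2248, 2252, 2256, 2260, 2264.
No century exceptions apply. Count: 12.

12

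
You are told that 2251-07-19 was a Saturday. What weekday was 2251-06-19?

Thursday

Count forward from the earlier date (June 19, 2251) to the later (July 19, 2251):
June 2251: 30 − 19 = 11 days remain.
July 1–19, 2251: 19 days.
Total: 11 + 19 = 30 days.
30 mod 7 = 2, so 2 days before Saturday is Thursday.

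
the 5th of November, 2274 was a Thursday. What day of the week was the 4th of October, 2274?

Sunday

Count forward from the earlier date (October 4, 2274) to the later (November 5, 2274):
October 2274: 31 − 4 = 27 days remain.
November 1–5, 2274: 5 days.
Total: 27 + 5 = 32 days.
32 mod 7 = 4, so 4 days before Thursday is Sunday.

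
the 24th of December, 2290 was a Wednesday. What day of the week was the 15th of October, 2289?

Tuesday

Count forward from the earlier date (October 15, 2289) to the later (December 24, 2290):
October 15, 2289 → October 15, 2290: 365 days.
October 2290: 31 − 15 = 16 days remain.
Then November (30): 30 days.
December 1–24, 2290: 24 days.
Residual: 70 days.
Total: 435 days.
435 mod 7 = 1, so 1 day before Wednesday is Tuesday.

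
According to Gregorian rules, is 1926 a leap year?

1926 is not a leap year.

No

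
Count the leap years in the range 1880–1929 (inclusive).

12

Years divisible by 4: 1880, 1884, …, 1928 — 13 in all.
Of these, 1900 is divisible by 100 but not 400, so not leap.
Leap years: 13 − 1 = 12.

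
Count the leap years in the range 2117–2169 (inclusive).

13

Years divisible by 4: 2120, 2124, …, 2168 — 13 in all.
No century exceptions apply. Count: 13.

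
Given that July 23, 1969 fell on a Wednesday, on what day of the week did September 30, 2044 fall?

Day-of-year of July 23, 1969: 204.
Day-of-year of September 30, 2044: 274.
1969 has 365 days, so 365 − 204 = 161 days remain in 1969.
Full years 1970–2043: 56 common + 18 leap = 56×365 + 18×366 = 27028 days.
Total: 161 + 27028 + 274 = 27463 days.
27463 mod 7 = 2, so 2 days after Wednesday is Friday.

Friday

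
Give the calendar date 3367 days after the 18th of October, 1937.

the 6th of January, 1947

Count 3367 days after October 18, 1937:
Day-of-year of October 18, 1937: 291.
Day-of-year of January 6, 1947: 6.
1937 has 365 days, so 365 − 291 = 74 days remain in 1937.
Full years 1938–1946: 7 common + 2 leap = 7×365 + 2×366 = 3287 days.
Total: 74 + 3287 + 6 = 3367 days.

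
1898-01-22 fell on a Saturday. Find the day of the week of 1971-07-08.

Thursday

Day-of-year of January 22, 1898: 22.
Day-of-year of July 8, 1971: 189.
1898 has 365 days, so 365 − 22 = 343 days remain in 1898.
Full years 1899–1970: 55 common + 17 leap = 55×365 + 17×366 = 26297 days.
Total: 343 + 26297 + 189 = 26829 days.
26829 mod 7 = 5, so 5 days after Saturday is Thursday.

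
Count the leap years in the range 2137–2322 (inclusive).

Years divisible by 4: 2140, 2144, …, 2320 — 46 in all.
Of these, 2200, 2300 are divisible by 100 but not 400, so not leap.
Leap years: 46 − 2 = 44.

44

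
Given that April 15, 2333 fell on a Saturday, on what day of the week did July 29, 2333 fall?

Saturday

April 2333: 30 − 15 = 15 days remain.
Then May (31), June (30): 31 + 30 = 61 days.
July 1–29, 2333: 29 days.
Total: 15 + 61 + 29 = 105 days.
105 is a multiple of 7, so July 29, 2333 falls on the same weekday: Saturday.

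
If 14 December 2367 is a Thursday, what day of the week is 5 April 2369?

Saturday

Day-of-year of December 14, 2367: 348.
Day-of-year of April 5, 2369: 95.
2367 has 365 days, so 365 − 348 = 17 days remain in 2367.
Full years: 2368: 366. Sum = 366.
Total: 17 + 366 + 95 = 478 days.
478 mod 7 = 2, so 2 days after Thursday is Saturday.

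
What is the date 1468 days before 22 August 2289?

15 August 2285

Count 1468 days before August 22, 2289:
August 15, 2285 → August 15, 2286: 365 days.
August 15, 2286 → August 15, 2287: 365 days.
August 15, 2287 → August 15, 2288: 366 days (2288 is a leap year).
August 15, 2288 → August 15, 2289: 365 days.
Within August 2289: 22 − 15 = 7 days.
Total: 1468 days.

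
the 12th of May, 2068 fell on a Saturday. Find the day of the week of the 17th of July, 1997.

Thursday

Count forward from the earlier date (July 17, 1997) to the later (May 12, 2068):
From July 17, 1997 to July 17, 2067: 70 years, of which 17 contain a Feb 29 — 53×365 + 17×366 = 25567 days.
(2000 is a leap year (divisible by 400).)
July 2067: 31 − 17 = 14 days remain.
Then 9 full months totalling 274 days.
May 1–12, 2068: 12 days.
Residual: 300 days.
Total: 25867 days.
25867 mod 7 = 2, so 2 days before Saturday is Thursday.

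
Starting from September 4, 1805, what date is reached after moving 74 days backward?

June 22, 1805

Count 74 days before September 4, 1805:
June 1805: 30 − 22 = 8 days remain.
Then July (31), August (31): 31 + 31 = 62 days.
September 1–4, 1805: 4 days.
Total: 8 + 62 + 4 = 74 days.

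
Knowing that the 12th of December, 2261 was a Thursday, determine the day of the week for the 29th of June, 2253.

Count forward from the earlier date (June 29, 2253) to the later (December 12, 2261):
From June 29, 2253 to June 29, 2261: 8 years, of which 2 contain a Feb 29 — 6×365 + 2×366 = 2922 days.
June 2261: 30 − 29 = 1 day remains.
Then July (31), August (31), September (30), October (31), November (30): 31 + 31 + 30 + 31 + 30 = 153 days.
December 1–12, 2261: 12 days.
Residual: 166 days.
Total: 3088 days.
3088 mod 7 = 1, so 1 day before Thursday is Wednesday.

Wednesday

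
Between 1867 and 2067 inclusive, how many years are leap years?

Years divisible by 4: 1868, 1872, …, 2064 — 50 in all.
Of these, 1900 is divisible by 100 but not 400, so not leap.
2000 is divisible by 400, so still leap.
Leap years: 50 − 1 = 49.

49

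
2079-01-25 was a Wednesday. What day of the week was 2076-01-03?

Friday

Count forward from the earlier date (January 3, 2076) to the later (January 25, 2079):
Day-of-year of January 3, 2076: 3.
Day-of-year of January 25, 2079: 25.
2076 has 366 days, so 366 − 3 = 363 days remain in 2076.
Full years: 2077: 365; 2078: 365. Sum = 730.
Total: 363 + 730 + 25 = 1118 days.
1118 mod 7 = 5, so 5 days before Wednesday is Friday.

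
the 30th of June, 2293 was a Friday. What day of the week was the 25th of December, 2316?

Day-of-year of June 30, 2293: 181.
Day-of-year of December 25, 2316: 360.
2293 has 365 days, so 365 − 181 = 184 days remain in 2293.
Full years 2294–2315: 18 common + 4 leap = 18×365 + 4×366 = 8034 days.
Total: 184 + 8034 + 360 = 8578 days.
8578 mod 7 = 3, so 3 days after Friday is Monday.

Monday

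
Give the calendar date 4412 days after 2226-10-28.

2238-11-26

Count 4412 days after October 28, 2226:
Day-of-year of October 28, 2226: 301.
Day-of-year of November 26, 2238: 330.
2226 has 365 days, so 365 − 301 = 64 days remain in 2226.
Full years 2227–2237: 8 common + 3 leap = 8×365 + 3×366 = 4018 days.
Total: 64 + 4018 + 330 = 4412 days.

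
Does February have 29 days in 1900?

1900 is not a leap year (divisible by 100 but not 400).

No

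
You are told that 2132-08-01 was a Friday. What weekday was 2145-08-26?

Thursday

From August 1, 2132 to August 1, 2145: 13 years, of which 3 contain a Feb 29 — 10×365 + 3×366 = 4748 days.
Within August 2145: 26 − 1 = 25 days.
Total: 4773 days.
4773 mod 7 = 6, so 6 days after Friday is Thursday.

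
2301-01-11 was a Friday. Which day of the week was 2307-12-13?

Friday

January 11, 2301 → January 11, 2302: 365 days.
January 11, 2302 → January 11, 2303: 365 days.
January 11, 2303 → January 11, 2304: 365 days.
January 11, 2304 → January 11, 2305: 366 days (2304 is a leap year).
January 11, 2305 → January 11, 2306: 365 days.
January 11, 2306 → January 11, 2307: 365 days.
January 2307: 31 − 11 = 20 days remain.
Then 10 full months totalling 303 days.
December 1–13, 2307: 13 days.
Residual: 336 days.
Total: 2527 days.
2527 is a multiple of 7, so 2307-12-13 falls on the same weekday: Friday.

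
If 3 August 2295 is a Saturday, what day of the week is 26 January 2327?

Wednesday

Day-of-year of August 3, 2295: 215.
Day-of-year of January 26, 2327: 26.
2295 has 365 days, so 365 − 215 = 150 days remain in 2295.
Full years 2296–2326: 24 common + 7 leap = 24×365 + 7×366 = 11322 days.
Total: 150 + 11322 + 26 = 11498 days.
11498 mod 7 = 4, so 4 days after Saturday is Wednesday.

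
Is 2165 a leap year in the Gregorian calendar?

No

2165 is not a leap year.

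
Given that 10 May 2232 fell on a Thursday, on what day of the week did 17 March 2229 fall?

Tuesday

Count forward from the earlier date (March 17, 2229) to the later (May 10, 2232):
Day-of-year of March 17, 2229: 76.
Day-of-year of May 10, 2232: 131.
2229 has 365 days, so 365 − 76 = 289 days remain in 2229.
Full years: 2230: 365; 2231: 365. Sum = 730.
Total: 289 + 730 + 131 = 1150 days.
1150 mod 7 = 2, so 2 days before Thursday is Tuesday.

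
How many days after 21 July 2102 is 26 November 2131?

Day-of-year of July 21, 2102: 202.
Day-of-year of November 26, 2131: 330.
2102 has 365 days, so 365 − 202 = 163 days remain in 2102.
Full years 2103–2130: 21 common + 7 leap = 21×365 + 7×366 = 10227 days.
Total: 163 + 10227 + 330 = 10720 days.

10720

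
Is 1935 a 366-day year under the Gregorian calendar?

1935 is not a leap year.

No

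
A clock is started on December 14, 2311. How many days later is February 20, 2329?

6278

Day-of-year of December 14, 2311: 348.
Day-of-year of February 20, 2329: 51.
2311 has 365 days, so 365 − 348 = 17 days remain in 2311.
Full years 2312–2328: 12 common + 5 leap = 12×365 + 5×366 = 6210 days.
Total: 17 + 6210 + 51 = 6278 days.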